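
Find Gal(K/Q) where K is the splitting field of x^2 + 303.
Gal(K/Q) = Z/2Z (cyclic of order 2)

x^2 + 303 is irreducible over Q since -303 is not a rational square. The splitting field Q(sqrt(-303)) has degree 2 over Q, and its unique nontrivial automorphism is sqrt(-303) ↦ -sqrt(-303). Hence Gal(Q(sqrt(-303))/Q) = Z/2Z.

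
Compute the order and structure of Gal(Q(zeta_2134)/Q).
|Gal(Q(zeta_2134)/Q)| = phi(2134) = 960; group ≅ (Z/2134Z)^* ≅ Z/10Z × Z/96Z

The n-th cyclotomic polynomial Φ_2134(x) is the minimal polynomial of zeta_2134 over Q and has degree phi(2134) = 960. So Q(zeta_2134) is a degree-960 Galois extension with Galois group (Z/2134Z)^*. By CRT, (Z/2134Z)^* ≅ (Z/2Z)^* × (Z/11Z)^* × (Z/97Z)^*. Each prime-power unit group is (Z/2Z)^* ≅ trivial group (order 1); (Z/11Z)^* ≅ Z/10Z; (Z/97Z)^* ≅ Z/96Z. Hence Gal(Q(zeta_2134)/Q) ≅ Z/10Z × Z/96Z.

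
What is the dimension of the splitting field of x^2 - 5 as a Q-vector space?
[K:Q] = 2

The polynomial x^2 - 5 is irreducible over Q since 5 is not a perfect square. Its splitting field is Q(sqrt(5)), which has degree 2 over Q.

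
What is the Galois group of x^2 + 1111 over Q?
Gal(K/Q) = Z/2Z (cyclic of order 2)

x^2 + 1111 is irreducible over Q since -1111 is not a rational square. The splitting field Q(sqrt(-1111)) has degree 2 over Q, and its unique nontrivial automorphism is sqrt(-1111) ↦ -sqrt(-1111). Hence Gal(Q(sqrt(-1111))/Q) = Z/2Z.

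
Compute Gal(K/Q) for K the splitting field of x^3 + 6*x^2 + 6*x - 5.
Gal(K/Q) = S_3 (symmetric group of order 6)

Compute the discriminant of x^3 + (6)*x^2 + (6)*x + (-5): Δ = 837. Since Δ is not a rational square, the Galois group is not contained in A_3; it must be the full S_3 (irreducibility of the cubic rules out anything smaller).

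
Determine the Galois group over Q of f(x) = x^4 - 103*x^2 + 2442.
Gal(K/Q) = V_4 (Klein four-group, Z/2Z × Z/2Z)

f factors as (x^2 - 37)(x^2 - 66), so the splitting field is K = Q(sqrt(37), sqrt(66)). The elements 37, 66, 2442 are all non-squares in Q, so sqrt(37) and sqrt(66) generate independent quadratic extensions. Thus [K:Q] = 4 and Gal(K/Q) is generated by the two order-2 automorphisms sqrt(37) ↦ -sqrt(37) and sqrt(66) ↦ -sqrt(66), giving V_4.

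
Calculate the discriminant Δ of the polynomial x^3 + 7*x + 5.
Δ = -2047

For a depressed cubic x^3 + p x + q the discriminant is Δ = -4 p^3 - 27 q^2 = -4*(7)^3 - 27*(5)^2 = -1372 - 675 = -2047.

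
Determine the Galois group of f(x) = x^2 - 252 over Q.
Gal(K/Q) = Z/2Z (cyclic of order 2)

x^2 - 252 is irreducible over Q since 252 is not a rational square. The splitting field Q(sqrt(252)) has degree 2 over Q, and its unique nontrivial automorphism is sqrt(252) ↦ -sqrt(252). Hence Gal(Q(sqrt(252))/Q) = Z/2Z.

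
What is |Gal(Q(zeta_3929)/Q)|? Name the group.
|Gal(Q(zeta_3929)/Q)| = phi(3929) = 3928; group ≅ (Z/3929Z)^* ≅ Z/3928Z

The n-th cyclotomic polynomial Φ_3929(x) is the minimal polynomial of zeta_3929 over Q and has degree phi(3929) = 3928. So Q(zeta_3929) is a degree-3928 Galois extension with Galois group (Z/3929Z)^*. (Z/3929Z)^* is cyclic since 3929 is an odd prime power (or 4). Hence Gal(Q(zeta_3929)/Q) ≅ Z/3928Z.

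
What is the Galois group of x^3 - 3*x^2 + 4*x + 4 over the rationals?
Gal(K/Q) = S_3 (symmetric group of order 6)

Compute the discriminant of x^3 + (-3)*x^2 + (4)*x + (4): Δ = -976. Since Δ is not a rational square, the Galois group is not contained in A_3; it must be the full S_3 (irreducibility of the cubic rules out anything smaller).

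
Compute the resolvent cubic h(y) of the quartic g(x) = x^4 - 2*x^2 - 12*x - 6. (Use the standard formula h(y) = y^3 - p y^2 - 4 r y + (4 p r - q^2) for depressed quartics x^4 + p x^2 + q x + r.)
h(y) = y^3 + 2*y^2 + 24*y - 96

Identify coefficients: p = -2, q = -12, r = -6.
Plug into h(y) = y^3 - p y^2 - 4 r y + (4 p r - q^2):
  h(y) = y^3 - (-2) y^2 - 4*(-6) y + (4*(-2)*(-6) - (-12)^2)
       = y^3 + (2) y^2 + (24) y + (-96).
Simplifying: h(y) = y^3 + 2*y^2 + 24*y - 96.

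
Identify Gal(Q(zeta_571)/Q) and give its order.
|Gal(Q(zeta_571)/Q)| = phi(571) = 570; group ≅ (Z/571Z)^* ≅ Z/570Z

The n-th cyclotomic polynomial Φ_571(x) is the minimal polynomial of zeta_571 over Q and has degree phi(571) = 570. So Q(zeta_571) is a degree-570 Galois extension with Galois group (Z/571Z)^*. (Z/571Z)^* is cyclic since 571 is an odd prime power (or 4). Hence Gal(Q(zeta_571)/Q) ≅ Z/570Z.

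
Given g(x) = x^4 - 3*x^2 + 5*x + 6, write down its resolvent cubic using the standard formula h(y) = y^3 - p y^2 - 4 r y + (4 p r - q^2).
h(y) = y^3 + 3*y^2 - 24*y - 97

Identify coefficients: p = -3, q = 5, r = 6.
Plug into h(y) = y^3 - p y^2 - 4 r y + (4 p r - q^2):
  h(y) = y^3 - (-3) y^2 - 4*(6) y + (4*(-3)*(6) - (5)^2)
       = y^3 + (3) y^2 + (-24) y + (-97).
Simplifying: h(y) = y^3 + 3*y^2 - 24*y - 97.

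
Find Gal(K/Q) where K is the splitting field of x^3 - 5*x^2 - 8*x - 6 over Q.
Gal(K/Q) = S_3 (symmetric group of order 6)

Compute the discriminant of x^3 + (-5)*x^2 + (-8)*x + (-6): Δ = -4644. Since Δ is not a rational square, the Galois group is not contained in A_3; it must be the full S_3 (irreducibility of the cubic rules out anything smaller).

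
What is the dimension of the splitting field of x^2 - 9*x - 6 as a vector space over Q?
[K:Q] = 2

The discriminant of x^2 + (-9)*x + (-6) is b^2 - 4c = 81 - (-24) = 105. Since 105 is not a perfect square in Q, the polynomial is irreducible over Q. Its two roots generate a degree-2 extension, so [K:Q] = 2.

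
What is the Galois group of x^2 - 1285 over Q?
Gal(K/Q) = Z/2Z (cyclic of order 2)

x^2 - 1285 is irreducible over Q since 1285 is not a rational square. The splitting field Q(sqrt(1285)) has degree 2 over Q, and its unique nontrivial automorphism is sqrt(1285) ↦ -sqrt(1285). Hence Gal(Q(sqrt(1285))/Q) = Z/2Z.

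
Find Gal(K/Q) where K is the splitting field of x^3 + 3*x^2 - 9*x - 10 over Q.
Gal(K/Q) = S_3 (symmetric group of order 6)

Compute the discriminant of x^3 + (3)*x^2 + (-9)*x + (-10): Δ = 6885. Since Δ is not a rational square, the Galois group is not contained in A_3; it must be the full S_3 (irreducibility of the cubic rules out anything smaller).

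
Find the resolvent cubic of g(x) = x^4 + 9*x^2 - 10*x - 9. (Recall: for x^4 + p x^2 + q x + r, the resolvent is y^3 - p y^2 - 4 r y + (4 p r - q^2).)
h(y) = y^3 - 9*y^2 + 36*y - 424

Identify coefficients: p = 9, q = -10, r = -9.
Plug into h(y) = y^3 - p y^2 - 4 r y + (4 p r - q^2):
  h(y) = y^3 - (9) y^2 - 4*(-9) y + (4*(9)*(-9) - (-10)^2)
       = y^3 + (-9) y^2 + (36) y + (-424).
Simplifying: h(y) = y^3 - 9*y^2 + 36*y - 424.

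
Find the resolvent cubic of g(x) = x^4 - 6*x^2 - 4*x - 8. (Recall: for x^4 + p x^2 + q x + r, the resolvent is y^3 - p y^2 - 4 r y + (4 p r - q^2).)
h(y) = y^3 + 6*y^2 + 32*y + 176

Identify coefficients: p = -6, q = -4, r = -8.
Plug into h(y) = y^3 - p y^2 - 4 r y + (4 p r - q^2):
  h(y) = y^3 - (-6) y^2 - 4*(-8) y + (4*(-6)*(-8) - (-4)^2)
       = y^3 + (6) y^2 + (32) y + (176).
Simplifying: h(y) = y^3 + 6*y^2 + 32*y + 176.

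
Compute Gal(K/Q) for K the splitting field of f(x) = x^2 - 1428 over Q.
Gal(K/Q) = Z/2Z (cyclic of order 2)

x^2 - 1428 is irreducible over Q since 1428 is not a rational square. The splitting field Q(sqrt(1428)) has degree 2 over Q, and its unique nontrivial automorphism is sqrt(1428) ↦ -sqrt(1428). Hence Gal(Q(sqrt(1428))/Q) = Z/2Z.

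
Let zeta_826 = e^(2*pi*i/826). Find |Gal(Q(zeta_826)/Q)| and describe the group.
|Gal(Q(zeta_826)/Q)| = phi(826) = 348; group ≅ (Z/826Z)^* ≅ Z/6Z × Z/58Z

The n-th cyclotomic polynomial Φ_826(x) is the minimal polynomial of zeta_826 over Q and has degree phi(826) = 348. So Q(zeta_826) is a degree-348 Galois extension with Galois group (Z/826Z)^*. By CRT, (Z/826Z)^* ≅ (Z/2Z)^* × (Z/7Z)^* × (Z/59Z)^*. Each prime-power unit group is (Z/2Z)^* ≅ trivial group (order 1); (Z/7Z)^* ≅ Z/6Z; (Z/59Z)^* ≅ Z/58Z. Hence Gal(Q(zeta_826)/Q) ≅ Z/6Z × Z/58Z.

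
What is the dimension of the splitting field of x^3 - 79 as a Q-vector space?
[K:Q] = 6

x^3 - 79 has one real root r = 79^(1/3) and two complex roots r*zeta_3, r*zeta_3^2 where zeta_3 = e^(2*pi*i/3). The splitting field is Q(r, zeta_3). [Q(r):Q] = 3 and [Q(zeta_3):Q] = 2 with gcd = 1, so [Q(r, zeta_3):Q] = 3 * 2 = 6.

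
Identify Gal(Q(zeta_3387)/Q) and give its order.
|Gal(Q(zeta_3387)/Q)| = phi(3387) = 2256; group ≅ (Z/3387Z)^* ≅ Z/2Z × Z/1128Z

The n-th cyclotomic polynomial Φ_3387(x) is the minimal polynomial of zeta_3387 over Q and has degree phi(3387) = 2256. So Q(zeta_3387) is a degree-2256 Galois extension with Galois group (Z/3387Z)^*. By CRT, (Z/3387Z)^* ≅ (Z/3Z)^* × (Z/1129Z)^*. Each prime-power unit group is (Z/3Z)^* ≅ Z/2Z; (Z/1129Z)^* ≅ Z/1128Z. Hence Gal(Q(zeta_3387)/Q) ≅ Z/2Z × Z/1128Z.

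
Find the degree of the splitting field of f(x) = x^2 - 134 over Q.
[K:Q] = 2

The polynomial x^2 - 134 is irreducible over Q since 134 is not a perfect square. Its splitting field is Q(sqrt(134)), which has degree 2 over Q.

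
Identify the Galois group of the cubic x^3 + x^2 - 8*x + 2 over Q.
Gal(K/Q) = S_3 (symmetric group of order 6)

Compute the discriminant of x^3 + (1)*x^2 + (-8)*x + (2): Δ = 1708. Since Δ is not a rational square, the Galois group is not contained in A_3; it must be the full S_3 (irreducibility of the cubic rules out anything smaller).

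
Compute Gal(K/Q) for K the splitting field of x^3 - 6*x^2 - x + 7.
Gal(K/Q) = S_3 (symmetric group of order 6)

Compute the discriminant of x^3 + (-6)*x^2 + (-1)*x + (7): Δ = 5521. Since Δ is not a rational square, the Galois group is not contained in A_3; it must be the full S_3 (irreducibility of the cubic rules out anything smaller).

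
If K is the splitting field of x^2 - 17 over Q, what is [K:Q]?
[K:Q] = 2

The polynomial x^2 - 17 is irreducible over Q since 17 is not a perfect square. Its splitting field is Q(sqrt(17)), which has degree 2 over Q.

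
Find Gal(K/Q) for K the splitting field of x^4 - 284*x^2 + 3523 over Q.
Gal(K/Q) = V_4 (Klein four-group, Z/2Z × Z/2Z)

f factors as (x^2 - 13)(x^2 - 271), so the splitting field is K = Q(sqrt(13), sqrt(271)). The elements 13, 271, 3523 are all non-squares in Q, so sqrt(13) and sqrt(271) generate independent quadratic extensions. Thus [K:Q] = 4 and Gal(K/Q) is generated by the two order-2 automorphisms sqrt(13) ↦ -sqrt(13) and sqrt(271) ↦ -sqrt(271), giving V_4.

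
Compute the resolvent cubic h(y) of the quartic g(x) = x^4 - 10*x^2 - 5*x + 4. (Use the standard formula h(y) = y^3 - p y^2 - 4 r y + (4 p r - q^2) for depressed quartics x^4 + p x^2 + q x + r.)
h(y) = y^3 + 10*y^2 - 16*y - 185

Identify coefficients: p = -10, q = -5, r = 4.
Plug into h(y) = y^3 - p y^2 - 4 r y + (4 p r - q^2):
  h(y) = y^3 - (-10) y^2 - 4*(4) y + (4*(-10)*(4) - (-5)^2)
       = y^3 + (10) y^2 + (-16) y + (-185).
Simplifying: h(y) = y^3 + 10*y^2 - 16*y - 185.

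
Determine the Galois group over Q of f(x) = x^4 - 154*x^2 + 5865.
Gal(K/Q) = V_4 (Klein four-group, Z/2Z × Z/2Z)

f factors as (x^2 - 85)(x^2 - 69), so the splitting field is K = Q(sqrt(85), sqrt(69)). The elements 85, 69, 5865 are all non-squares in Q, so sqrt(85) and sqrt(69) generate independent quadratic extensions. Thus [K:Q] = 4 and Gal(K/Q) is generated by the two order-2 automorphisms sqrt(85) ↦ -sqrt(85) and sqrt(69) ↦ -sqrt(69), giving V_4.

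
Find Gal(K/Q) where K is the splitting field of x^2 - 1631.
Gal(K/Q) = Z/2Z (cyclic of order 2)

x^2 - 1631 is irreducible over Q since 1631 is not a rational square. The splitting field Q(sqrt(1631)) has degree 2 over Q, and its unique nontrivial automorphism is sqrt(1631) ↦ -sqrt(1631). Hence Gal(Q(sqrt(1631))/Q) = Z/2Z.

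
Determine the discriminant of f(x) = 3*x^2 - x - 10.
Δ = 121

For a quadratic a x^2 + b x + c the discriminant is Δ = b^2 - 4ac = (-1)^2 - 4*(3)*(-10) = 1 - (-120) = 121.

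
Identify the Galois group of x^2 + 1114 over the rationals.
Gal(K/Q) = Z/2Z (cyclic of order 2)

x^2 + 1114 is irreducible over Q since -1114 is not a rational square. The splitting field Q(sqrt(-1114)) has degree 2 over Q, and its unique nontrivial automorphism is sqrt(-1114) ↦ -sqrt(-1114). Hence Gal(Q(sqrt(-1114))/Q) = Z/2Z.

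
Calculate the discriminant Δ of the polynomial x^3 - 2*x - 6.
Δ = -940

For a depressed cubic x^3 + p x + q the discriminant is Δ = -4 p^3 - 27 q^2 = -4*(-2)^3 - 27*(-6)^2 = 32 - 972 = -940.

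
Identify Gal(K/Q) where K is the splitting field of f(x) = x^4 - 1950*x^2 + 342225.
Gal(K/Q) = Z/2Z (cyclic of order 2)

f factors as (x^2 - 195)(x^2 - 1755), so the splitting field is K = Q(sqrt(195), sqrt(1755)). The squarefree part of 195 is 195 and the squarefree part of 1755 is also 195, so sqrt(195) and sqrt(1755) are both rational multiples of sqrt(195). Hence Q(sqrt(195)) = Q(sqrt(1755)) = Q(sqrt(195)), and the splitting field collapses to a single degree-2 extension with Galois group Z/2Z.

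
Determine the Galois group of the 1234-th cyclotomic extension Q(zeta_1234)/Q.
|Gal(Q(zeta_1234)/Q)| = phi(1234) = 616; group ≅ (Z/1234Z)^* ≅ Z/616Z

The n-th cyclotomic polynomial Φ_1234(x) is the minimal polynomial of zeta_1234 over Q and has degree phi(1234) = 616. So Q(zeta_1234) is a degree-616 Galois extension with Galois group (Z/1234Z)^*. By CRT, (Z/1234Z)^* ≅ (Z/2Z)^* × (Z/617Z)^*. Each prime-power unit group is (Z/2Z)^* ≅ trivial group (order 1); (Z/617Z)^* ≅ Z/616Z. Hence Gal(Q(zeta_1234)/Q) ≅ Z/616Z.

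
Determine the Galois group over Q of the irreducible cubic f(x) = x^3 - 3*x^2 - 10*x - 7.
Gal(K/Q) = S_3 (symmetric group of order 6)

Compute the discriminant of x^3 + (-3)*x^2 + (-10)*x + (-7): Δ = -959. Since Δ is not a rational square, the Galois group is not contained in A_3; it must be the full S_3 (irreducibility of the cubic rules out anything smaller).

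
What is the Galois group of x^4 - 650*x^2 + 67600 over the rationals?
Gal(K/Q) = Z/2Z (cyclic of order 2)

f factors as (x^2 - 130)(x^2 - 520), so the splitting field is K = Q(sqrt(130), sqrt(520)). The squarefree part of 130 is 130 and the squarefree part of 520 is also 130, so sqrt(130) and sqrt(520) are both rational multiples of sqrt(130). Hence Q(sqrt(130)) = Q(sqrt(520)) = Q(sqrt(130)), and the splitting field collapses to a single degree-2 extension with Galois group Z/2Z.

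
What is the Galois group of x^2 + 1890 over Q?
Gal(K/Q) = Z/2Z (cyclic of order 2)

x^2 + 1890 is irreducible over Q since -1890 is not a rational square. The splitting field Q(sqrt(-1890)) has degree 2 over Q, and its unique nontrivial automorphism is sqrt(-1890) ↦ -sqrt(-1890). Hence Gal(Q(sqrt(-1890))/Q) = Z/2Z.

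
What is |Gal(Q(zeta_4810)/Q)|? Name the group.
|Gal(Q(zeta_4810)/Q)| = phi(4810) = 1728; group ≅ (Z/4810Z)^* ≅ Z/4Z × Z/12Z × Z/36Z

The n-th cyclotomic polynomial Φ_4810(x) is the minimal polynomial of zeta_4810 over Q and has degree phi(4810) = 1728. So Q(zeta_4810) is a degree-1728 Galois extension with Galois group (Z/4810Z)^*. By CRT, (Z/4810Z)^* ≅ (Z/2Z)^* × (Z/5Z)^* × (Z/13Z)^* × (Z/37Z)^*. Each prime-power unit group is (Z/2Z)^* ≅ trivial group (order 1); (Z/5Z)^* ≅ Z/4Z; (Z/13Z)^* ≅ Z/12Z; (Z/37Z)^* ≅ Z/36Z. Hence Gal(Q(zeta_4810)/Q) ≅ Z/4Z × Z/12Z × Z/36Z.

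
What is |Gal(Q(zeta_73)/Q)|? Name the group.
|Gal(Q(zeta_73)/Q)| = phi(73) = 72; group ≅ (Z/73Z)^* ≅ Z/72Z

The n-th cyclotomic polynomial Φ_73(x) is the minimal polynomial of zeta_73 over Q and has degree phi(73) = 72. So Q(zeta_73) is a degree-72 Galois extension with Galois group (Z/73Z)^*. (Z/73Z)^* is cyclic since 73 is an odd prime power (or 4). Hence Gal(Q(zeta_73)/Q) ≅ Z/72Z.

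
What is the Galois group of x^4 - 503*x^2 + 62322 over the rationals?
Gal(K/Q) = V_4 (Klein four-group, Z/2Z × Z/2Z)

f factors as (x^2 - 221)(x^2 - 282), so the splitting field is K = Q(sqrt(221), sqrt(282)). The elements 221, 282, 62322 are all non-squares in Q, so sqrt(221) and sqrt(282) generate independent quadratic extensions. Thus [K:Q] = 4 and Gal(K/Q) is generated by the two order-2 automorphisms sqrt(221) ↦ -sqrt(221) and sqrt(282) ↦ -sqrt(282), giving V_4.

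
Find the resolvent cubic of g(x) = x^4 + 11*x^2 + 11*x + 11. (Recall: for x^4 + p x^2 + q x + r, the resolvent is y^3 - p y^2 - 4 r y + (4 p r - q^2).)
h(y) = y^3 - 11*y^2 - 44*y + 363

Identify coefficients: p = 11, q = 11, r = 11.
Plug into h(y) = y^3 - p y^2 - 4 r y + (4 p r - q^2):
  h(y) = y^3 - (11) y^2 - 4*(11) y + (4*(11)*(11) - (11)^2)
       = y^3 + (-11) y^2 + (-44) y + (363).
Simplifying: h(y) = y^3 - 11*y^2 - 44*y + 363.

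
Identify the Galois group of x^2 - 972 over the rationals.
Gal(K/Q) = Z/2Z (cyclic of order 2)

x^2 - 972 is irreducible over Q since 972 is not a rational square. The splitting field Q(sqrt(972)) has degree 2 over Q, and its unique nontrivial automorphism is sqrt(972) ↦ -sqrt(972). Hence Gal(Q(sqrt(972))/Q) = Z/2Z.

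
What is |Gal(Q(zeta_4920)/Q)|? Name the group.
|Gal(Q(zeta_4920)/Q)| = phi(4920) = 1280; group ≅ (Z/4920Z)^* ≅ Z/2Z × Z/2Z × Z/2Z × Z/4Z × Z/40Z

The n-th cyclotomic polynomial Φ_4920(x) is the minimal polynomial of zeta_4920 over Q and has degree phi(4920) = 1280. So Q(zeta_4920) is a degree-1280 Galois extension with Galois group (Z/4920Z)^*. By CRT, (Z/4920Z)^* ≅ (Z/8Z)^* × (Z/3Z)^* × (Z/5Z)^* × (Z/41Z)^*. Each prime-power unit group is (Z/8Z)^* ≅ Z/2Z × Z/2Z; (Z/3Z)^* ≅ Z/2Z; (Z/5Z)^* ≅ Z/4Z; (Z/41Z)^* ≅ Z/40Z. Hence Gal(Q(zeta_4920)/Q) ≅ Z/2Z × Z/2Z × Z/2Z × Z/4Z × Z/40Z.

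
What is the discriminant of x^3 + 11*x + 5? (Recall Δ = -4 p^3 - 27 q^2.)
Δ = -5999

For a depressed cubic x^3 + p x + q the discriminant is Δ = -4 p^3 - 27 q^2 = -4*(11)^3 - 27*(5)^2 = -5324 - 675 = -5999.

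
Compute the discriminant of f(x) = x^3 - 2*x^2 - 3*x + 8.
Δ = -464

For x^3 + a x^2 + b x + c the discriminant is Δ = 18 a b c - 4 a^3 c + a^2 b^2 - 4 b^3 - 27 c^2.
Plug a = -2, b = -3, c = 8:
  18*(-2)*(-3)*(8) - 4*(-2)^3*(8) + (-2)^2*(-3)^2 - 4*(-3)^3 - 27*(8)^2
  = 864 + (256) + 36 + (108) + (-1728)
  = -464.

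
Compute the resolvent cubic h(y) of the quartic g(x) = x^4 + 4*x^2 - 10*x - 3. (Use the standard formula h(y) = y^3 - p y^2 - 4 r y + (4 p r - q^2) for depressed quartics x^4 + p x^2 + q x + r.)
h(y) = y^3 - 4*y^2 + 12*y - 148

Identify coefficients: p = 4, q = -10, r = -3.
Plug into h(y) = y^3 - p y^2 - 4 r y + (4 p r - q^2):
  h(y) = y^3 - (4) y^2 - 4*(-3) y + (4*(4)*(-3) - (-10)^2)
       = y^3 + (-4) y^2 + (12) y + (-148).
Simplifying: h(y) = y^3 - 4*y^2 + 12*y - 148.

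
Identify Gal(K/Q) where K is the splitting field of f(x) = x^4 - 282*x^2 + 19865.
Gal(K/Q) = V_4 (Klein four-group, Z/2Z × Z/2Z)

f factors as (x^2 - 145)(x^2 - 137), so the splitting field is K = Q(sqrt(145), sqrt(137)). The elements 145, 137, 19865 are all non-squares in Q, so sqrt(145) and sqrt(137) generate independent quadratic extensions. Thus [K:Q] = 4 and Gal(K/Q) is generated by the two order-2 automorphisms sqrt(145) ↦ -sqrt(145) and sqrt(137) ↦ -sqrt(137), giving V_4.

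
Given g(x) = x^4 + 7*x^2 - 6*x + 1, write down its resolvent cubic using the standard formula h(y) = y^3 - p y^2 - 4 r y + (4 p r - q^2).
h(y) = y^3 - 7*y^2 - 4*y - 8

Identify coefficients: p = 7, q = -6, r = 1.
Plug into h(y) = y^3 - p y^2 - 4 r y + (4 p r - q^2):
  h(y) = y^3 - (7) y^2 - 4*(1) y + (4*(7)*(1) - (-6)^2)
       = y^3 + (-7) y^2 + (-4) y + (-8).
Simplifying: h(y) = y^3 - 7*y^2 - 4*y - 8.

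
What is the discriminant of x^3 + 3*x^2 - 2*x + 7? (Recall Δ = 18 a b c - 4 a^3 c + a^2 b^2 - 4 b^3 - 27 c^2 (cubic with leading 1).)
Δ = -2767

For x^3 + a x^2 + b x + c the discriminant is Δ = 18 a b c - 4 a^3 c + a^2 b^2 - 4 b^3 - 27 c^2.
Plug a = 3, b = -2, c = 7:
  18*(3)*(-2)*(7) - 4*(3)^3*(7) + (3)^2*(-2)^2 - 4*(-2)^3 - 27*(7)^2
  = -756 + (-756) + 36 + (32) + (-1323)
  = -2767.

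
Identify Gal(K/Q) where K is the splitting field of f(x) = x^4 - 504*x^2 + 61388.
Gal(K/Q) = V_4 (Klein four-group, Z/2Z × Z/2Z)

f factors as (x^2 - 298)(x^2 - 206), so the splitting field is K = Q(sqrt(298), sqrt(206)). The elements 298, 206, 61388 are all non-squares in Q, so sqrt(298) and sqrt(206) generate independent quadratic extensions. Thus [K:Q] = 4 and Gal(K/Q) is generated by the two order-2 automorphisms sqrt(298) ↦ -sqrt(298) and sqrt(206) ↦ -sqrt(206), giving V_4.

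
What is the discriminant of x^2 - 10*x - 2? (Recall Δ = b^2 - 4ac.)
Δ = 108

For a quadratic a x^2 + b x + c the discriminant is Δ = b^2 - 4ac = (-10)^2 - 4*(1)*(-2) = 100 - (-8) = 108.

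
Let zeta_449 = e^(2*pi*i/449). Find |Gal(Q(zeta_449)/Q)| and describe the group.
|Gal(Q(zeta_449)/Q)| = phi(449) = 448; group ≅ (Z/449Z)^* ≅ Z/448Z

The n-th cyclotomic polynomial Φ_449(x) is the minimal polynomial of zeta_449 over Q and has degree phi(449) = 448. So Q(zeta_449) is a degree-448 Galois extension with Galois group (Z/449Z)^*. (Z/449Z)^* is cyclic since 449 is an odd prime power (or 4). Hence Gal(Q(zeta_449)/Q) ≅ Z/448Z.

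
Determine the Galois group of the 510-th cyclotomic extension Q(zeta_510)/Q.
|Gal(Q(zeta_510)/Q)| = phi(510) = 128; group ≅ (Z/510Z)^* ≅ Z/2Z × Z/4Z × Z/16Z

The n-th cyclotomic polynomial Φ_510(x) is the minimal polynomial of zeta_510 over Q and has degree phi(510) = 128. So Q(zeta_510) is a degree-128 Galois extension with Galois group (Z/510Z)^*. By CRT, (Z/510Z)^* ≅ (Z/2Z)^* × (Z/3Z)^* × (Z/5Z)^* × (Z/17Z)^*. Each prime-power unit group is (Z/2Z)^* ≅ trivial group (order 1); (Z/3Z)^* ≅ Z/2Z; (Z/5Z)^* ≅ Z/4Z; (Z/17Z)^* ≅ Z/16Z. Hence Gal(Q(zeta_510)/Q) ≅ Z/2Z × Z/4Z × Z/16Z.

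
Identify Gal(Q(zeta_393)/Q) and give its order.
|Gal(Q(zeta_393)/Q)| = phi(393) = 260; group ≅ (Z/393Z)^* ≅ Z/2Z × Z/130Z

The n-th cyclotomic polynomial Φ_393(x) is the minimal polynomial of zeta_393 over Q and has degree phi(393) = 260. So Q(zeta_393) is a degree-260 Galois extension with Galois group (Z/393Z)^*. By CRT, (Z/393Z)^* ≅ (Z/3Z)^* × (Z/131Z)^*. Each prime-power unit group is (Z/3Z)^* ≅ Z/2Z; (Z/131Z)^* ≅ Z/130Z. Hence Gal(Q(zeta_393)/Q) ≅ Z/2Z × Z/130Z.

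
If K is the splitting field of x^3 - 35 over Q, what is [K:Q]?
[K:Q] = 6

x^3 - 35 has one real root r = 35^(1/3) and two complex roots r*zeta_3, r*zeta_3^2 where zeta_3 = e^(2*pi*i/3). The splitting field is Q(r, zeta_3). [Q(r):Q] = 3 and [Q(zeta_3):Q] = 2 with gcd = 1, so [Q(r, zeta_3):Q] = 3 * 2 = 6.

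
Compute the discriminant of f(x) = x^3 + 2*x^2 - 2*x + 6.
Δ = -1548

For x^3 + a x^2 + b x + c the discriminant is Δ = 18 a b c - 4 a^3 c + a^2 b^2 - 4 b^3 - 27 c^2.
Plug a = 2, b = -2, c = 6:
  18*(2)*(-2)*(6) - 4*(2)^3*(6) + (2)^2*(-2)^2 - 4*(-2)^3 - 27*(6)^2
  = -432 + (-192) + 16 + (32) + (-972)
  = -1548.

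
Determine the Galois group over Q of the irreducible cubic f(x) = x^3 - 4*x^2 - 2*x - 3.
Gal(K/Q) = S_3 (symmetric group of order 6)

Compute the discriminant of x^3 + (-4)*x^2 + (-2)*x + (-3): Δ = -1347. Since Δ is not a rational square, the Galois group is not contained in A_3; it must be the full S_3 (irreducibility of the cubic rules out anything smaller).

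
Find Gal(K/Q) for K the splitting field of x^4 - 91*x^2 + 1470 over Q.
Gal(K/Q) = V_4 (Klein four-group, Z/2Z × Z/2Z)

f factors as (x^2 - 70)(x^2 - 21), so the splitting field is K = Q(sqrt(70), sqrt(21)). The elements 70, 21, 1470 are all non-squares in Q, so sqrt(70) and sqrt(21) generate independent quadratic extensions. Thus [K:Q] = 4 and Gal(K/Q) is generated by the two order-2 automorphisms sqrt(70) ↦ -sqrt(70) and sqrt(21) ↦ -sqrt(21), giving V_4.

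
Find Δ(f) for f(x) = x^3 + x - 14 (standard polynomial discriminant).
Δ = -5296

For a depressed cubic x^3 + p x + q the discriminant is Δ = -4 p^3 - 27 q^2 = -4*(1)^3 - 27*(-14)^2 = -4 - 5292 = -5296.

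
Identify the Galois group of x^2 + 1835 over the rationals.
Gal(K/Q) = Z/2Z (cyclic of order 2)

x^2 + 1835 is irreducible over Q since -1835 is not a rational square. The splitting field Q(sqrt(-1835)) has degree 2 over Q, and its unique nontrivial automorphism is sqrt(-1835) ↦ -sqrt(-1835). Hence Gal(Q(sqrt(-1835))/Q) = Z/2Z.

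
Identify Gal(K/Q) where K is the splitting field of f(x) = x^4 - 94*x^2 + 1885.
Gal(K/Q) = V_4 (Klein four-group, Z/2Z × Z/2Z)

f factors as (x^2 - 65)(x^2 - 29), so the splitting field is K = Q(sqrt(65), sqrt(29)). The elements 65, 29, 1885 are all non-squares in Q, so sqrt(65) and sqrt(29) generate independent quadratic extensions. Thus [K:Q] = 4 and Gal(K/Q) is generated by the two order-2 automorphisms sqrt(65) ↦ -sqrt(65) and sqrt(29) ↦ -sqrt(29), giving V_4.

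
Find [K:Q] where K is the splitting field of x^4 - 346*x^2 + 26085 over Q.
[K:Q] = 4

f factors as (x^2 - 235)(x^2 - 111); the splitting field is K = Q(sqrt(235), sqrt(111)). Since 235, 111, and 26085 are all non-squares in Q, the three subfields Q(sqrt(235)), Q(sqrt(111)), Q(sqrt(26085)) are distinct degree-2 extensions, so [K:Q] = 4 (Klein four Galois group).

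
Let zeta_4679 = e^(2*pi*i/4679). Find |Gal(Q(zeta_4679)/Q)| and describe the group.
|Gal(Q(zeta_4679)/Q)| = phi(4679) = 4678; group ≅ (Z/4679Z)^* ≅ Z/4678Z

The n-th cyclotomic polynomial Φ_4679(x) is the minimal polynomial of zeta_4679 over Q and has degree phi(4679) = 4678. So Q(zeta_4679) is a degree-4678 Galois extension with Galois group (Z/4679Z)^*. (Z/4679Z)^* is cyclic since 4679 is an odd prime power (or 4). Hence Gal(Q(zeta_4679)/Q) ≅ Z/4678Z.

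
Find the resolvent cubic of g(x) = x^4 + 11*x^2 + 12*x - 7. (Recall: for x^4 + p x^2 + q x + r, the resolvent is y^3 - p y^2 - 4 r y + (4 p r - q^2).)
h(y) = y^3 - 11*y^2 + 28*y - 452

Identify coefficients: p = 11, q = 12, r = -7.
Plug into h(y) = y^3 - p y^2 - 4 r y + (4 p r - q^2):
  h(y) = y^3 - (11) y^2 - 4*(-7) y + (4*(11)*(-7) - (12)^2)
       = y^3 + (-11) y^2 + (28) y + (-452).
Simplifying: h(y) = y^3 - 11*y^2 + 28*y - 452.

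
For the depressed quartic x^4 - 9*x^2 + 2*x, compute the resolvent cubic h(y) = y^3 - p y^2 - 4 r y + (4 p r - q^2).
h(y) = y^3 + 9*y^2 - 4

Identify coefficients: p = -9, q = 2, r = 0.
Plug into h(y) = y^3 - p y^2 - 4 r y + (4 p r - q^2):
  h(y) = y^3 - (-9) y^2 - 4*(0) y + (4*(-9)*(0) - (2)^2)
       = y^3 + (9) y^2 + (0) y + (-4).
Simplifying: h(y) = y^3 + 9*y^2 - 4.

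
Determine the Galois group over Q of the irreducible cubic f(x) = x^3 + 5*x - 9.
Gal(K/Q) = S_3 (symmetric group of order 6)

Compute the discriminant of x^3 + (0)*x^2 + (5)*x + (-9): Δ = -2687. Since Δ is not a rational square, the Galois group is not contained in A_3; it must be the full S_3 (irreducibility of the cubic rules out anything smaller).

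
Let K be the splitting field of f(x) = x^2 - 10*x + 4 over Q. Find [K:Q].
[K:Q] = 2

The discriminant of x^2 + (-10)*x + (4) is b^2 - 4c = 100 - (16) = 84. Since 84 is not a perfect square in Q, the polynomial is irreducible over Q. Its two roots generate a degree-2 extension, so [K:Q] = 2.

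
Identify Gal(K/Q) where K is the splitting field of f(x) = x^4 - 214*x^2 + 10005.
Gal(K/Q) = V_4 (Klein four-group, Z/2Z × Z/2Z)

f factors as (x^2 - 145)(x^2 - 69), so the splitting field is K = Q(sqrt(145), sqrt(69)). The elements 145, 69, 10005 are all non-squares in Q, so sqrt(145) and sqrt(69) generate independent quadratic extensions. Thus [K:Q] = 4 and Gal(K/Q) is generated by the two order-2 automorphisms sqrt(145) ↦ -sqrt(145) and sqrt(69) ↦ -sqrt(69), giving V_4.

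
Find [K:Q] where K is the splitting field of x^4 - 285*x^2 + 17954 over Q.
[K:Q] = 4

f factors as (x^2 - 191)(x^2 - 94); the splitting field is K = Q(sqrt(191), sqrt(94)). Since 191, 94, and 17954 are all non-squares in Q, the three subfields Q(sqrt(191)), Q(sqrt(94)), Q(sqrt(17954)) are distinct degree-2 extensions, so [K:Q] = 4 (Klein four Galois group).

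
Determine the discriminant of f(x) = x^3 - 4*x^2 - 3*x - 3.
Δ = -1407

For x^3 + a x^2 + b x + c the discriminant is Δ = 18 a b c - 4 a^3 c + a^2 b^2 - 4 b^3 - 27 c^2.
Plug a = -4, b = -3, c = -3:
  18*(-4)*(-3)*(-3) - 4*(-4)^3*(-3) + (-4)^2*(-3)^2 - 4*(-3)^3 - 27*(-3)^2
  = -648 + (-768) + 144 + (108) + (-243)
  = -1407.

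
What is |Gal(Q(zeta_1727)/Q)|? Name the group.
|Gal(Q(zeta_1727)/Q)| = phi(1727) = 1560; group ≅ (Z/1727Z)^* ≅ Z/10Z × Z/156Z

The n-th cyclotomic polynomial Φ_1727(x) is the minimal polynomial of zeta_1727 over Q and has degree phi(1727) = 1560. So Q(zeta_1727) is a degree-1560 Galois extension with Galois group (Z/1727Z)^*. By CRT, (Z/1727Z)^* ≅ (Z/11Z)^* × (Z/157Z)^*. Each prime-power unit group is (Z/11Z)^* ≅ Z/10Z; (Z/157Z)^* ≅ Z/156Z. Hence Gal(Q(zeta_1727)/Q) ≅ Z/10Z × Z/156Z.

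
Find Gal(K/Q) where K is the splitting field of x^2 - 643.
Gal(K/Q) = Z/2Z (cyclic of order 2)

x^2 - 643 is irreducible over Q since 643 is not a rational square. The splitting field Q(sqrt(643)) has degree 2 over Q, and its unique nontrivial automorphism is sqrt(643) ↦ -sqrt(643). Hence Gal(Q(sqrt(643))/Q) = Z/2Z.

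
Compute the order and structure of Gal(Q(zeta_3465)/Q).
|Gal(Q(zeta_3465)/Q)| = phi(3465) = 1440; group ≅ (Z/3465Z)^* ≅ Z/4Z × Z/6Z × Z/6Z × Z/10Z

The n-th cyclotomic polynomial Φ_3465(x) is the minimal polynomial of zeta_3465 over Q and has degree phi(3465) = 1440. So Q(zeta_3465) is a degree-1440 Galois extension with Galois group (Z/3465Z)^*. By CRT, (Z/3465Z)^* ≅ (Z/9Z)^* × (Z/5Z)^* × (Z/7Z)^* × (Z/11Z)^*. Each prime-power unit group is (Z/9Z)^* ≅ Z/6Z; (Z/5Z)^* ≅ Z/4Z; (Z/7Z)^* ≅ Z/6Z; (Z/11Z)^* ≅ Z/10Z. Hence Gal(Q(zeta_3465)/Q) ≅ Z/4Z × Z/6Z × Z/6Z × Z/10Z.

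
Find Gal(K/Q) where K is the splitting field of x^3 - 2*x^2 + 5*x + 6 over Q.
Gal(K/Q) = S_3 (symmetric group of order 6)

Compute the discriminant of x^3 + (-2)*x^2 + (5)*x + (6): Δ = -2260. Since Δ is not a rational square, the Galois group is not contained in A_3; it must be the full S_3 (irreducibility of the cubic rules out anything smaller).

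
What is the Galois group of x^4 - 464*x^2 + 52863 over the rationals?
Gal(K/Q) = V_4 (Klein four-group, Z/2Z × Z/2Z)

f factors as (x^2 - 201)(x^2 - 263), so the splitting field is K = Q(sqrt(201), sqrt(263)). The elements 201, 263, 52863 are all non-squares in Q, so sqrt(201) and sqrt(263) generate independent quadratic extensions. Thus [K:Q] = 4 and Gal(K/Q) is generated by the two order-2 automorphisms sqrt(201) ↦ -sqrt(201) and sqrt(263) ↦ -sqrt(263), giving V_4.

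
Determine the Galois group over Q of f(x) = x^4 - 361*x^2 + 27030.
Gal(K/Q) = V_4 (Klein four-group, Z/2Z × Z/2Z)

f factors as (x^2 - 106)(x^2 - 255), so the splitting field is K = Q(sqrt(106), sqrt(255)). The elements 106, 255, 27030 are all non-squares in Q, so sqrt(106) and sqrt(255) generate independent quadratic extensions. Thus [K:Q] = 4 and Gal(K/Q) is generated by the two order-2 automorphisms sqrt(106) ↦ -sqrt(106) and sqrt(255) ↦ -sqrt(255), giving V_4.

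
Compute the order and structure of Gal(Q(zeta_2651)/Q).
|Gal(Q(zeta_2651)/Q)| = phi(2651) = 2400; group ≅ (Z/2651Z)^* ≅ Z/10Z × Z/240Z

The n-th cyclotomic polynomial Φ_2651(x) is the minimal polynomial of zeta_2651 over Q and has degree phi(2651) = 2400. So Q(zeta_2651) is a degree-2400 Galois extension with Galois group (Z/2651Z)^*. By CRT, (Z/2651Z)^* ≅ (Z/11Z)^* × (Z/241Z)^*. Each prime-power unit group is (Z/11Z)^* ≅ Z/10Z; (Z/241Z)^* ≅ Z/240Z. Hence Gal(Q(zeta_2651)/Q) ≅ Z/10Z × Z/240Z.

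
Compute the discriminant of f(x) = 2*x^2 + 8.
Δ = -64

For a quadratic a x^2 + b x + c the discriminant is Δ = b^2 - 4ac = (0)^2 - 4*(2)*(8) = 0 - (64) = -64.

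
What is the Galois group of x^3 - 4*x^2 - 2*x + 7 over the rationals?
Gal(K/Q) = S_3 (symmetric group of order 6)

Compute the discriminant of x^3 + (-4)*x^2 + (-2)*x + (7): Δ = 1573. Since Δ is not a rational square, the Galois group is not contained in A_3; it must be the full S_3 (irreducibility of the cubic rules out anything smaller).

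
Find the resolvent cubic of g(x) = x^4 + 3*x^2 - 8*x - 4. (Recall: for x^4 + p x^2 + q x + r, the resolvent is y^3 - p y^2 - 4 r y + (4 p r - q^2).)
h(y) = y^3 - 3*y^2 + 16*y - 112

Identify coefficients: p = 3, q = -8, r = -4.
Plug into h(y) = y^3 - p y^2 - 4 r y + (4 p r - q^2):
  h(y) = y^3 - (3) y^2 - 4*(-4) y + (4*(3)*(-4) - (-8)^2)
       = y^3 + (-3) y^2 + (16) y + (-112).
Simplifying: h(y) = y^3 - 3*y^2 + 16*y - 112.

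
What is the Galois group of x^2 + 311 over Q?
Gal(K/Q) = Z/2Z (cyclic of order 2)

x^2 + 311 is irreducible over Q since -311 is not a rational square. The splitting field Q(sqrt(-311)) has degree 2 over Q, and its unique nontrivial automorphism is sqrt(-311) ↦ -sqrt(-311). Hence Gal(Q(sqrt(-311))/Q) = Z/2Z.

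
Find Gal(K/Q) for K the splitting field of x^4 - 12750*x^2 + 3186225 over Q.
Gal(K/Q) = Z/2Z (cyclic of order 2)

f factors as (x^2 - 12495)(x^2 - 255), so the splitting field is K = Q(sqrt(12495), sqrt(255)). The squarefree part of 12495 is 255 and the squarefree part of 255 is also 255, so sqrt(12495) and sqrt(255) are both rational multiples of sqrt(255). Hence Q(sqrt(12495)) = Q(sqrt(255)) = Q(sqrt(255)), and the splitting field collapses to a single degree-2 extension with Galois group Z/2Z.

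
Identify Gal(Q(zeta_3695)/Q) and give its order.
|Gal(Q(zeta_3695)/Q)| = phi(3695) = 2952; group ≅ (Z/3695Z)^* ≅ Z/4Z × Z/738Z

The n-th cyclotomic polynomial Φ_3695(x) is the minimal polynomial of zeta_3695 over Q and has degree phi(3695) = 2952. So Q(zeta_3695) is a degree-2952 Galois extension with Galois group (Z/3695Z)^*. By CRT, (Z/3695Z)^* ≅ (Z/5Z)^* × (Z/739Z)^*. Each prime-power unit group is (Z/5Z)^* ≅ Z/4Z; (Z/739Z)^* ≅ Z/738Z. Hence Gal(Q(zeta_3695)/Q) ≅ Z/4Z × Z/738Z.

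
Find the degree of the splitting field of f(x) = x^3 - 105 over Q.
[K:Q] = 6

x^3 - 105 has one real root r = 105^(1/3) and two complex roots r*zeta_3, r*zeta_3^2 where zeta_3 = e^(2*pi*i/3). The splitting field is Q(r, zeta_3). [Q(r):Q] = 3 and [Q(zeta_3):Q] = 2 with gcd = 1, so [Q(r, zeta_3):Q] = 3 * 2 = 6.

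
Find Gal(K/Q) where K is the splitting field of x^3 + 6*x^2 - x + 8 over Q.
Gal(K/Q) = S_3 (symmetric group of order 6)

Compute the discriminant of x^3 + (6)*x^2 + (-1)*x + (8): Δ = -9464. Since Δ is not a rational square, the Galois group is not contained in A_3; it must be the full S_3 (irreducibility of the cubic rules out anything smaller).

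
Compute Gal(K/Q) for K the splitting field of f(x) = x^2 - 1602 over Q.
Gal(K/Q) = Z/2Z (cyclic of order 2)

x^2 - 1602 is irreducible over Q since 1602 is not a rational square. The splitting field Q(sqrt(1602)) has degree 2 over Q, and its unique nontrivial automorphism is sqrt(1602) ↦ -sqrt(1602). Hence Gal(Q(sqrt(1602))/Q) = Z/2Z.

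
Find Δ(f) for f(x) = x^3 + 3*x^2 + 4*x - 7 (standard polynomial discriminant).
Δ = -2191

For x^3 + a x^2 + b x + c the discriminant is Δ = 18 a b c - 4 a^3 c + a^2 b^2 - 4 b^3 - 27 c^2.
Plug a = 3, b = 4, c = -7:
  18*(3)*(4)*(-7) - 4*(3)^3*(-7) + (3)^2*(4)^2 - 4*(4)^3 - 27*(-7)^2
  = -1512 + (756) + 144 + (-256) + (-1323)
  = -2191.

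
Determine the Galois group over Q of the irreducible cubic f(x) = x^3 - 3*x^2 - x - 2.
Gal(K/Q) = S_3 (symmetric group of order 6)

Compute the discriminant of x^3 + (-3)*x^2 + (-1)*x + (-2): Δ = -419. Since Δ is not a rational square, the Galois group is not contained in A_3; it must be the full S_3 (irreducibility of the cubic rules out anything smaller).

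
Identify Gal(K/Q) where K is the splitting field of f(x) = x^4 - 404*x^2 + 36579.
Gal(K/Q) = V_4 (Klein four-group, Z/2Z × Z/2Z)

f factors as (x^2 - 137)(x^2 - 267), so the splitting field is K = Q(sqrt(137), sqrt(267)). The elements 137, 267, 36579 are all non-squares in Q, so sqrt(137) and sqrt(267) generate independent quadratic extensions. Thus [K:Q] = 4 and Gal(K/Q) is generated by the two order-2 automorphisms sqrt(137) ↦ -sqrt(137) and sqrt(267) ↦ -sqrt(267), giving V_4.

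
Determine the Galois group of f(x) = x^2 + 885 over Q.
Gal(K/Q) = Z/2Z (cyclic of order 2)

x^2 + 885 is irreducible over Q since -885 is not a rational square. The splitting field Q(sqrt(-885)) has degree 2 over Q, and its unique nontrivial automorphism is sqrt(-885) ↦ -sqrt(-885). Hence Gal(Q(sqrt(-885))/Q) = Z/2Z.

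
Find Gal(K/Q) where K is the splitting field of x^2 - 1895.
Gal(K/Q) = Z/2Z (cyclic of order 2)

x^2 - 1895 is irreducible over Q since 1895 is not a rational square. The splitting field Q(sqrt(1895)) has degree 2 over Q, and its unique nontrivial automorphism is sqrt(1895) ↦ -sqrt(1895). Hence Gal(Q(sqrt(1895))/Q) = Z/2Z.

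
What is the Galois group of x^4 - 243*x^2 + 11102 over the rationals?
Gal(K/Q) = V_4 (Klein four-group, Z/2Z × Z/2Z)

f factors as (x^2 - 182)(x^2 - 61), so the splitting field is K = Q(sqrt(182), sqrt(61)). The elements 182, 61, 11102 are all non-squares in Q, so sqrt(182) and sqrt(61) generate independent quadratic extensions. Thus [K:Q] = 4 and Gal(K/Q) is generated by the two order-2 automorphisms sqrt(182) ↦ -sqrt(182) and sqrt(61) ↦ -sqrt(61), giving V_4.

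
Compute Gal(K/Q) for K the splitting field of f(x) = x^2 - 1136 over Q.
Gal(K/Q) = Z/2Z (cyclic of order 2)

x^2 - 1136 is irreducible over Q since 1136 is not a rational square. The splitting field Q(sqrt(1136)) has degree 2 over Q, and its unique nontrivial automorphism is sqrt(1136) ↦ -sqrt(1136). Hence Gal(Q(sqrt(1136))/Q) = Z/2Z.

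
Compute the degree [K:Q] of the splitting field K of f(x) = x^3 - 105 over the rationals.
[K:Q] = 6

x^3 - 105 has one real root r = 105^(1/3) and two complex roots r*zeta_3, r*zeta_3^2 where zeta_3 = e^(2*pi*i/3). The splitting field is Q(r, zeta_3). [Q(r):Q] = 3 and [Q(zeta_3):Q] = 2 with gcd = 1, so [Q(r, zeta_3):Q] = 3 * 2 = 6.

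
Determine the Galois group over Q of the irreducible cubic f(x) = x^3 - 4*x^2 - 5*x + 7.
Gal(K/Q) = S_3 (symmetric group of order 6)

Compute the discriminant of x^3 + (-4)*x^2 + (-5)*x + (7): Δ = 3889. Since Δ is not a rational square, the Galois group is not contained in A_3; it must be the full S_3 (irreducibility of the cubic rules out anything smaller).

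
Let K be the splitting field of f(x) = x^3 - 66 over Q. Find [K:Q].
[K:Q] = 6

x^3 - 66 has one real root r = 66^(1/3) and two complex roots r*zeta_3, r*zeta_3^2 where zeta_3 = e^(2*pi*i/3). The splitting field is Q(r, zeta_3). [Q(r):Q] = 3 and [Q(zeta_3):Q] = 2 with gcd = 1, so [Q(r, zeta_3):Q] = 3 * 2 = 6.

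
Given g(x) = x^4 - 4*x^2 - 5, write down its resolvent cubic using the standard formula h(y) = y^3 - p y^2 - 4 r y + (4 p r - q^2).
h(y) = y^3 + 4*y^2 + 20*y + 80

Identify coefficients: p = -4, q = 0, r = -5.
Plug into h(y) = y^3 - p y^2 - 4 r y + (4 p r - q^2):
  h(y) = y^3 - (-4) y^2 - 4*(-5) y + (4*(-4)*(-5) - (0)^2)
       = y^3 + (4) y^2 + (20) y + (80).
Simplifying: h(y) = y^3 + 4*y^2 + 20*y + 80.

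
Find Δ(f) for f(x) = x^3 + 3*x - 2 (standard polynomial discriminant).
Δ = -216

For a depressed cubic x^3 + p x + q the discriminant is Δ = -4 p^3 - 27 q^2 = -4*(3)^3 - 27*(-2)^2 = -108 - 108 = -216.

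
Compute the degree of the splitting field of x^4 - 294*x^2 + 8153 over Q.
[K:Q] = 4

f factors as (x^2 - 31)(x^2 - 263); the splitting field is K = Q(sqrt(31), sqrt(263)). Since 31, 263, and 8153 are all non-squares in Q, the three subfields Q(sqrt(31)), Q(sqrt(263)), Q(sqrt(8153)) are distinct degree-2 extensions, so [K:Q] = 4 (Klein four Galois group).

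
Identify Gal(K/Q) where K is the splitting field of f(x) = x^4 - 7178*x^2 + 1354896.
Gal(K/Q) = Z/2Z (cyclic of order 2)

f factors as (x^2 - 6984)(x^2 - 194), so the splitting field is K = Q(sqrt(6984), sqrt(194)). The squarefree part of 6984 is 194 and the squarefree part of 194 is also 194, so sqrt(6984) and sqrt(194) are both rational multiples of sqrt(194). Hence Q(sqrt(6984)) = Q(sqrt(194)) = Q(sqrt(194)), and the splitting field collapses to a single degree-2 extension with Galois group Z/2Z.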